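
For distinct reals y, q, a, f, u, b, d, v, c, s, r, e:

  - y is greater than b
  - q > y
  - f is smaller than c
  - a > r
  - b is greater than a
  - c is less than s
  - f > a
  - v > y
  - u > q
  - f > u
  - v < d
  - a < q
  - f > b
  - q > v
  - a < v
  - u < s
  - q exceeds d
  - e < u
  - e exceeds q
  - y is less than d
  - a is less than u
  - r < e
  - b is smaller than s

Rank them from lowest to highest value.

r < a < b < y < v < d < q < e < u < f < c < s

Each adjacent pair is fixed by a given relation: r < a; a < b; b < y; y < v; v < d; d < q; q < e; e < u; u < f; f < c; c < s. Chaining them end to end gives the full order.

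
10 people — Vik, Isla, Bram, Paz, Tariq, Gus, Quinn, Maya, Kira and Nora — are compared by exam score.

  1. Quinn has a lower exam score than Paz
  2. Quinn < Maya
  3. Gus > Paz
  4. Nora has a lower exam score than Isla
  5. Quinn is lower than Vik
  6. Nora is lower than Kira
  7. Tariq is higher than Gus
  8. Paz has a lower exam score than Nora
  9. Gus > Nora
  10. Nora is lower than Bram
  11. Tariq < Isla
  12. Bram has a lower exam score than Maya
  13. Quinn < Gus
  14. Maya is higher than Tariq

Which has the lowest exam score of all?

Quinn

Chaining upward from Quinn: directly above it, Paz, Gus, Maya, Vik; then Nora, Tariq; then Kira, Bram, Isla.
That covers every other element, and nothing is given below Quinn, so Quinn is the lowest exam score.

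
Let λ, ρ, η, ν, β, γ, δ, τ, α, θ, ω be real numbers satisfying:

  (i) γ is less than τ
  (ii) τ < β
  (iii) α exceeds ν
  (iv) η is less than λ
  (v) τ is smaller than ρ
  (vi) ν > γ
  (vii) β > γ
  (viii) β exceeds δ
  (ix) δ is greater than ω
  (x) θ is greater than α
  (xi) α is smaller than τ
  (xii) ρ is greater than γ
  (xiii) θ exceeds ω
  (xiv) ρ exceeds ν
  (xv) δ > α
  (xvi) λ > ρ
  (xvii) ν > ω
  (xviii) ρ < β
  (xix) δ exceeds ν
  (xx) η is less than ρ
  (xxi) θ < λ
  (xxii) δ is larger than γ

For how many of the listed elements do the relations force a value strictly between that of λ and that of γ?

Chaining upward from γ reaches: ν, α, τ, ρ, θ, δ, β.
Chaining downward from λ reaches: ω, η, ν, α, τ, ρ, θ.
Strictly between γ and λ are those in both lists: ν, α, τ, ρ, θ — 5 elements.

5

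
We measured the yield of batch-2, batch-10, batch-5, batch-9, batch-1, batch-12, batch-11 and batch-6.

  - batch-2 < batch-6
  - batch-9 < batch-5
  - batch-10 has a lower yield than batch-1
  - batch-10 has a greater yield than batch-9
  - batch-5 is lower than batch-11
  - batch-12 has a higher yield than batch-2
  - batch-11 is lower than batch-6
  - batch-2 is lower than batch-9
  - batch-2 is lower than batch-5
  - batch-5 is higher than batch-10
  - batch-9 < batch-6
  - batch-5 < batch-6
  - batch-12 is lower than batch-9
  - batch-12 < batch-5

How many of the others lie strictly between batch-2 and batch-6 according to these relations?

5

Chaining upward from batch-2 reaches: batch-12, batch-9, batch-10, batch-5, batch-1, batch-11.
Chaining downward from batch-6 reaches: batch-12, batch-9, batch-10, batch-5, batch-11.
Strictly between batch-2 and batch-6 are those in both lists: batch-12, batch-9, batch-10, batch-5, batch-11 — 5 elements.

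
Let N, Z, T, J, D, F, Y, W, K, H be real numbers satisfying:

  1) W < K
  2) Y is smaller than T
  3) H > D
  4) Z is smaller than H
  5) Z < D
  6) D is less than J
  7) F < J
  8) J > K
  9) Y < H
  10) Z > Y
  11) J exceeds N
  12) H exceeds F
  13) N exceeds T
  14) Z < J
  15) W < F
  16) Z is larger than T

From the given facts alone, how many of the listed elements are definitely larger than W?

4

Directly above W: F, K.
One step further: J, H (4 so far).
No other element is forced above W by the given relations, so the count is 4.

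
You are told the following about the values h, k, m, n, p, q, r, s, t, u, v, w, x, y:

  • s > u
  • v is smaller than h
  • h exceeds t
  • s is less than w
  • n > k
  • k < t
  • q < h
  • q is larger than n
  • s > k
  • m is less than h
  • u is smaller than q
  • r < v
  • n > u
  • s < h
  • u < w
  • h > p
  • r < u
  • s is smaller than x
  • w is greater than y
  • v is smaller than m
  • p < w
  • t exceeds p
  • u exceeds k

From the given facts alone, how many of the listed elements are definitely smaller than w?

6

Directly below w: u, s, p, y.
One step further: r, k (6 so far).
Nothing else is reachable below w; 6 in all.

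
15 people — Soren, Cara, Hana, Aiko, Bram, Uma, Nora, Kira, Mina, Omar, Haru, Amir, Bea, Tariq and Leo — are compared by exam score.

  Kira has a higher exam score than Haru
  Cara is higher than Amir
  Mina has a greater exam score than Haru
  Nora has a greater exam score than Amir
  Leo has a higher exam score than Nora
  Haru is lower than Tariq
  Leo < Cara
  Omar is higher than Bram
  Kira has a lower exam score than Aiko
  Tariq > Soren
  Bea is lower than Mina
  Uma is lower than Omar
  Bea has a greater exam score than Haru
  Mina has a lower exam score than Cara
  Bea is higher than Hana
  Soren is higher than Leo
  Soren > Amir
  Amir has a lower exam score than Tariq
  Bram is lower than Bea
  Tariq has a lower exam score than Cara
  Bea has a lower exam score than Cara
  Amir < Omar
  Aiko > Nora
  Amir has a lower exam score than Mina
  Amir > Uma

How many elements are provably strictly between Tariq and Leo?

The relations place Leo below Tariq. An element lies strictly between them when it is forced above Leo and also forced below Tariq.
Above Leo: {Soren, Cara}. Below Tariq: {Haru, Uma, Amir, Nora, Soren}.
Intersection: {Soren} — 1.

1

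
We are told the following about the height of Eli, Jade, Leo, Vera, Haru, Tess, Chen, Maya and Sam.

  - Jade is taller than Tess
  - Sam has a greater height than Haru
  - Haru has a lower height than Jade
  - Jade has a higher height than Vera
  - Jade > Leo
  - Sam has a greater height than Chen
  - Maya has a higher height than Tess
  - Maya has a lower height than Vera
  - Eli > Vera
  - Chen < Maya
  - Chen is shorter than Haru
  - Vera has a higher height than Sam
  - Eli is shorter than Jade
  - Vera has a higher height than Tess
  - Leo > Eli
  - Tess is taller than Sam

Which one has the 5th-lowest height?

Maya

Chaining the given pairs: Chen < Haru < Sam < Tess < Maya < Vera < Eli < Leo < Jade.
Counting 5 from the smallest end gives Maya.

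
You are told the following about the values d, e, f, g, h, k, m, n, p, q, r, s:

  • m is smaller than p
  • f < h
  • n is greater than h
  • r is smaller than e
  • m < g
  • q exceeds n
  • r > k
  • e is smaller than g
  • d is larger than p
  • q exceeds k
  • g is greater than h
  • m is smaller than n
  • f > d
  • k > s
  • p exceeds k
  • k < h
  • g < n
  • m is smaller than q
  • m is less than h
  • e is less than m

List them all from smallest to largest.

s < k < r < e < m < p < d < f < h < g < n < q

Nothing is placed below s, so it is least; from there s < k; k < r; r < e; e < m; m < p; p < d; d < f; f < h; h < g; g < n; n < q, each given directly.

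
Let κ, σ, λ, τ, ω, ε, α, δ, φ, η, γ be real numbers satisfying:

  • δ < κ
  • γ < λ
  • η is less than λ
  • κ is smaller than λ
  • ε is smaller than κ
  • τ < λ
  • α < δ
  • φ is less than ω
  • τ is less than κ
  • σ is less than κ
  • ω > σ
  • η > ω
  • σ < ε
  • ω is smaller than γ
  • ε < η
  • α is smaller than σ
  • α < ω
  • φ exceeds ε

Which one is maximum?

α is not greatest since α < σ; σ is not greatest since σ < ε; ε is not greatest since ε < η; φ is not greatest since φ < ω; τ is not greatest since τ < λ; δ is not greatest since δ < κ; ω is not greatest since ω < η; η is not greatest since η < λ; κ is not greatest since κ < λ; γ is not greatest since γ < λ.
Only λ has nothing above it, so λ is the maximum.

λ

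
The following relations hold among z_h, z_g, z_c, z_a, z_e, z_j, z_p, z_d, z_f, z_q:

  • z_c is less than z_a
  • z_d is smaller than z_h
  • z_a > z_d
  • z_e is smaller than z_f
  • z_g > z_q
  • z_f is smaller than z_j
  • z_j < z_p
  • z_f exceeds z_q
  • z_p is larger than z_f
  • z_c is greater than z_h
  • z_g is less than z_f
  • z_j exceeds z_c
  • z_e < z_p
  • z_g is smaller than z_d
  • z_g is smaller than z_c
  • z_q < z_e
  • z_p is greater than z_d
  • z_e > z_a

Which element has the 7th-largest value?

Piecing the relations together gives one ordering: z_q < z_g < z_d < z_h < z_c < z_a < z_e < z_f < z_j < z_p.
Counting 7 from the largest end gives z_h.

z_h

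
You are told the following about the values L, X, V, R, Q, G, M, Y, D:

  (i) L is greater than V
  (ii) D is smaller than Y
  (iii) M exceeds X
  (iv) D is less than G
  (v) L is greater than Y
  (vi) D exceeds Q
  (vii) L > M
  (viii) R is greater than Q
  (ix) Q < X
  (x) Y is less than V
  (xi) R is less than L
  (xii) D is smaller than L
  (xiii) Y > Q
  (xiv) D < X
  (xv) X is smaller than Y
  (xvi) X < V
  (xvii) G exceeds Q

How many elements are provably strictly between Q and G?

1

Chaining upward from Q reaches: D, X, M, Y, R, V, L.
Chaining downward from G reaches: D.
Strictly between Q and G are those in both lists: D — 1 element.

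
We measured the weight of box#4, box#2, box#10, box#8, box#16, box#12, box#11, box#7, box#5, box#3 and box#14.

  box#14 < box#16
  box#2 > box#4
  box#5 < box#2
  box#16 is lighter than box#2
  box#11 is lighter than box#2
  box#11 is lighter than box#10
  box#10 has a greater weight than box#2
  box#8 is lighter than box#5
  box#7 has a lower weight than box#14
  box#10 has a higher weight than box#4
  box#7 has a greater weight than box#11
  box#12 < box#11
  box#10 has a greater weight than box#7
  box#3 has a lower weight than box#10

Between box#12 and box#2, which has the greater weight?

Following the relations from box#12: box#12 < box#11 < box#7 < box#14 < box#16 < box#2.
So box#12 < box#2; box#2 is the heavier of the two.

box#2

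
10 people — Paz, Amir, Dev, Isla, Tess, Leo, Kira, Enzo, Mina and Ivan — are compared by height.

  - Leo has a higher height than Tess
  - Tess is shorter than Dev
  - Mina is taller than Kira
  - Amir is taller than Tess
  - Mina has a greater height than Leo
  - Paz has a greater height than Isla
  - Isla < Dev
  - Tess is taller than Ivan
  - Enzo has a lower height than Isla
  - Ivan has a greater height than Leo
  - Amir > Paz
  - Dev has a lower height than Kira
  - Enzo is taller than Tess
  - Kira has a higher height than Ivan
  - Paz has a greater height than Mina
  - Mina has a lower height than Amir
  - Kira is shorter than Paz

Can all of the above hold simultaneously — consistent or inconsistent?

Chaining the given relations yields Leo < Ivan < Tess, so Leo < Tess. But one relation states Tess < Leo. These cannot both hold.

inconsistent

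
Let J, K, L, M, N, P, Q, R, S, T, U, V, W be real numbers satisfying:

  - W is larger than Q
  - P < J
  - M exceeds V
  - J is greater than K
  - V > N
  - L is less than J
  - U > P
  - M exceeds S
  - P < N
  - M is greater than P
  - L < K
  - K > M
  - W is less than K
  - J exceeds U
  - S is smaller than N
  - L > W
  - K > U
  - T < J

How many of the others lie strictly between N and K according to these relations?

Chaining upward from N reaches: V, M, J.
Chaining downward from K reaches: Q, S, P, W, V, L, U, M.
Strictly between N and K are those in both lists: V, M — 2 elements.

2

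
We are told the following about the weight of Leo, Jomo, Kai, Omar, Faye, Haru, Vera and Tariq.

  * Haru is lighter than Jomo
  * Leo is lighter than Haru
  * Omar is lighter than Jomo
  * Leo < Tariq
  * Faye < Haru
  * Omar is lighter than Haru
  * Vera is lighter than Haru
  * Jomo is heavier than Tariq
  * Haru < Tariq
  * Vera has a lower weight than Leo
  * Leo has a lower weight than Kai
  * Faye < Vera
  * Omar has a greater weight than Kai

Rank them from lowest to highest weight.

Faye < Vera < Leo < Kai < Omar < Haru < Tariq < Jomo

The consecutive links are each given: Faye < Vera; Vera < Leo; Leo < Kai; Kai < Omar; Omar < Haru; Haru < Tariq; Tariq < Jomo.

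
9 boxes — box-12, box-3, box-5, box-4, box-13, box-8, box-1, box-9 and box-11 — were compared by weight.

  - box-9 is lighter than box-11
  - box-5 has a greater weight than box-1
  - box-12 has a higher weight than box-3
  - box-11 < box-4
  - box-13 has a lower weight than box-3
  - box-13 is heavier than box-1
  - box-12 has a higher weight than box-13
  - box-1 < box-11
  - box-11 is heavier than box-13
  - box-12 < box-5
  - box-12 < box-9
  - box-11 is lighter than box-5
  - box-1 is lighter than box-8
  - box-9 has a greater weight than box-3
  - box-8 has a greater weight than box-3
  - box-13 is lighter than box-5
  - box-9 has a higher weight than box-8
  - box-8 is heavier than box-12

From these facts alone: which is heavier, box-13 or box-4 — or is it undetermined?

box-4

box-13 < box-3 and box-3 < box-12 give box-13 < box-12.
With box-12 < box-8: box-13 < box-3 < box-12 < box-8.
Then box-8 < box-9 extends the chain to box-9.
With box-9 < box-11: box-13 < box-3 < box-12 < box-8 < box-9 < box-11.
Then box-11 < box-4 extends the chain to box-4.
So box-4 is heavier.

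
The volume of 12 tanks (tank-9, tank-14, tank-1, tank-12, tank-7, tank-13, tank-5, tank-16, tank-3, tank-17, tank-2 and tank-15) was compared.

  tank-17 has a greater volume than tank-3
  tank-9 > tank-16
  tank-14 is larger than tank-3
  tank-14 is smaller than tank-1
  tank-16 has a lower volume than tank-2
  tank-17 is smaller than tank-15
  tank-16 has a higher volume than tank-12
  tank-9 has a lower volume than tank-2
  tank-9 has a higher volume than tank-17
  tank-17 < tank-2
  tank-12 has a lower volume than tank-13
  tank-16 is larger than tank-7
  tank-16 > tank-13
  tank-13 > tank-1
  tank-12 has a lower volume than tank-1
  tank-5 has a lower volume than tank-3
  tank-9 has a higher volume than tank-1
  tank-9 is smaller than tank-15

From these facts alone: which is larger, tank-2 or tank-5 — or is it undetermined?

The relevant relations are tank-5 < tank-3; tank-3 < tank-14; tank-14 < tank-1; tank-1 < tank-13; tank-13 < tank-16; tank-16 < tank-9; tank-9 < tank-2.
Together: tank-5 < tank-3 < tank-14 < tank-1 < tank-13 < tank-16 < tank-9 < tank-2.
So tank-2 is larger.

tank-2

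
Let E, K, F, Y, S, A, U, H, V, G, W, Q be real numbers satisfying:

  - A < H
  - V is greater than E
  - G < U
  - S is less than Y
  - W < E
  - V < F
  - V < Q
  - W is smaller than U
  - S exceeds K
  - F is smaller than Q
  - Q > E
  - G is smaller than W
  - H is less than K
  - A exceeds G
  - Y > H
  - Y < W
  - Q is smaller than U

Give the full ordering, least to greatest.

Each adjacent pair is fixed by a given relation: G < A; A < H; H < K; K < S; S < Y; Y < W; W < E; E < V; V < F; F < Q; Q < U. Chaining them end to end gives the full order.

G < A < H < K < S < Y < W < E < V < F < Q < U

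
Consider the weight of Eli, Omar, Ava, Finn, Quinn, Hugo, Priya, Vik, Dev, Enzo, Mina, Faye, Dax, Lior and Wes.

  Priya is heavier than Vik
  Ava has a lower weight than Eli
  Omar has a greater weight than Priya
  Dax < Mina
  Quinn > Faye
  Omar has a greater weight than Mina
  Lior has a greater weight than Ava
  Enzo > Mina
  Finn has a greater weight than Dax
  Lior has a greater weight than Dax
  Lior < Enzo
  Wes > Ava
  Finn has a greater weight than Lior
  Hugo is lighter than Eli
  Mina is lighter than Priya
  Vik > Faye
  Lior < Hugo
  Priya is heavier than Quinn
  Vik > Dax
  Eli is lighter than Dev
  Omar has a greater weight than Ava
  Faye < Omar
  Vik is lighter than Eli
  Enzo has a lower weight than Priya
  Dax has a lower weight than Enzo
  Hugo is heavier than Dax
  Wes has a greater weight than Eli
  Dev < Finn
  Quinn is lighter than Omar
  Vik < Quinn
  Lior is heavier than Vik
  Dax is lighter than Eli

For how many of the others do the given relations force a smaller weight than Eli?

6

The elements the relations force below Eli are Faye, Dax, Ava, Vik, Lior, Hugo — no chain reaches any other.
That is 6.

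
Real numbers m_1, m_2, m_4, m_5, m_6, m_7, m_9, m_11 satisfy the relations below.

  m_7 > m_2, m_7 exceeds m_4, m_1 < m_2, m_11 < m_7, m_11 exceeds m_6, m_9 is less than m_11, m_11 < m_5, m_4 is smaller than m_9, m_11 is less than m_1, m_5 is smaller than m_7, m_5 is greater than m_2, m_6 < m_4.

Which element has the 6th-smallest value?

m_2

Piecing the relations together gives one ordering: m_6 < m_4 < m_9 < m_11 < m_1 < m_2 < m_5 < m_7.
Counting 6 from the smallest end gives m_2.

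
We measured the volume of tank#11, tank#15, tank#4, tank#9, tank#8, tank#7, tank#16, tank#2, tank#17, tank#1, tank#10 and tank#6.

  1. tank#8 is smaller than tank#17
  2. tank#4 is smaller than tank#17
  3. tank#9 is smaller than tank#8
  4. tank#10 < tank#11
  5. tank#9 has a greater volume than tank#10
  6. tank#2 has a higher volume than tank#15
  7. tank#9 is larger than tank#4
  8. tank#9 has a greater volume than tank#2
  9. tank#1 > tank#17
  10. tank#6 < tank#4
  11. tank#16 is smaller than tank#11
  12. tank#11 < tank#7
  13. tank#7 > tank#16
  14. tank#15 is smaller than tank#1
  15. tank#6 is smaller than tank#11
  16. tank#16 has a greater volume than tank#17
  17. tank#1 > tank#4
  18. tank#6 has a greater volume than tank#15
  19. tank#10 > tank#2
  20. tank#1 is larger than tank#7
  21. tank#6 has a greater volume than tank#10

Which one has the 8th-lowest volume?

Piecing the relations together gives one ordering: tank#15 < tank#2 < tank#10 < tank#6 < tank#4 < tank#9 < tank#8 < tank#17 < tank#16 < tank#11 < tank#7 < tank#1.
Counting 8 from the smallest end gives tank#17.

tank#17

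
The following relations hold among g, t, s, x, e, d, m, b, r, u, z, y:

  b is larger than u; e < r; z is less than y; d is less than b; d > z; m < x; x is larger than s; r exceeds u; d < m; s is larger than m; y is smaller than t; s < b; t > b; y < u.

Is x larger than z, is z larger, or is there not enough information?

x

Chaining the given relations: z < d < m < s < x.
So x is larger.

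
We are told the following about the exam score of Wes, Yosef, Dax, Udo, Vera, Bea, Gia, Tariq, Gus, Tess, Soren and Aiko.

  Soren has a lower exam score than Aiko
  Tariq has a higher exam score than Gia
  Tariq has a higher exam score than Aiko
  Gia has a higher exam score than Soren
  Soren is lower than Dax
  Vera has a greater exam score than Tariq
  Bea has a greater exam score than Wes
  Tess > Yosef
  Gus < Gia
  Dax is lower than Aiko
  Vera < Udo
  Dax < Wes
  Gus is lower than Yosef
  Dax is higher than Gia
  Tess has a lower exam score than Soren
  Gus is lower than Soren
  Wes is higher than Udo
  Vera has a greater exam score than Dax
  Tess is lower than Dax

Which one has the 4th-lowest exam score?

The consecutive relations fix a unique order: Gus < Yosef < Tess < Soren < Gia < Dax < Aiko < Tariq < Vera < Udo < Wes < Bea.
The 4th smallest is Soren.

Soren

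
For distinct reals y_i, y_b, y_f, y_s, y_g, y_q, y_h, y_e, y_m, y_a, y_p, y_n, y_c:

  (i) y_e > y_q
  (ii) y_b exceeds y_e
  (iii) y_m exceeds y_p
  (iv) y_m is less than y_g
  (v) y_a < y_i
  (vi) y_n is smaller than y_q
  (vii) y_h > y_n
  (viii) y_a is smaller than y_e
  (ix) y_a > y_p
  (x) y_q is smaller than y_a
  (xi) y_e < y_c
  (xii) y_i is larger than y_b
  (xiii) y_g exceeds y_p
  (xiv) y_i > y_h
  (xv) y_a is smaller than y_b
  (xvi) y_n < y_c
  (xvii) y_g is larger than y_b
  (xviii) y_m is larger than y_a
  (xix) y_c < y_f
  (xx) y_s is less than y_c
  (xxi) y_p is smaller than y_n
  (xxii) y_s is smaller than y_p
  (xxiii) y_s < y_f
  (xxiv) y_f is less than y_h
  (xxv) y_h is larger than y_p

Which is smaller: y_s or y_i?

y_s

y_s < y_p and y_p < y_n give y_s < y_n.
Then y_n < y_q extends the chain to y_q.
With y_q < y_a: y_s < y_p < y_n < y_q < y_a.
Then y_a < y_e extends the chain to y_e.
With y_e < y_c: y_s < y_p < y_n < y_q < y_a < y_e < y_c.
Then y_c < y_f extends the chain to y_f.
Then y_f < y_h extends the chain to y_h.
Then y_h < y_i extends the chain to y_i.
So y_s < y_i; y_s is the smaller of the two.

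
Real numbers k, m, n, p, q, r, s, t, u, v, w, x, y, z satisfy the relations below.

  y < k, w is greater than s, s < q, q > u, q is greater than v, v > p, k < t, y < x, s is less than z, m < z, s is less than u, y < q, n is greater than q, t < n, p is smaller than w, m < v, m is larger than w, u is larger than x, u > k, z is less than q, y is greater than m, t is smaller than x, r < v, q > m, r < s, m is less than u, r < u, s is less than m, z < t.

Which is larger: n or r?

Link the given pairs in sequence: r < s; s < w; w < m; m < y; y < k; k < t; t < x; x < u; u < q; q < n.
Together: r < s < w < m < y < k < t < x < u < q < n.
So r < n; n is the larger of the two.

n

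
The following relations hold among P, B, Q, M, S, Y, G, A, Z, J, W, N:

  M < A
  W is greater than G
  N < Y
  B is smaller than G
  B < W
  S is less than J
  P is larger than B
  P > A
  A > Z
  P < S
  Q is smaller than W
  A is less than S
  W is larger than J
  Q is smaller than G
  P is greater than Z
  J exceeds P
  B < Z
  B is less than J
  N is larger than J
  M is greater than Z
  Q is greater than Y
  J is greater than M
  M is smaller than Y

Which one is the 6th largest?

J

The consecutive relations fix a unique order: B < Z < M < A < P < S < J < N < Y < Q < G < W.
Counting 6 from the largest end gives J.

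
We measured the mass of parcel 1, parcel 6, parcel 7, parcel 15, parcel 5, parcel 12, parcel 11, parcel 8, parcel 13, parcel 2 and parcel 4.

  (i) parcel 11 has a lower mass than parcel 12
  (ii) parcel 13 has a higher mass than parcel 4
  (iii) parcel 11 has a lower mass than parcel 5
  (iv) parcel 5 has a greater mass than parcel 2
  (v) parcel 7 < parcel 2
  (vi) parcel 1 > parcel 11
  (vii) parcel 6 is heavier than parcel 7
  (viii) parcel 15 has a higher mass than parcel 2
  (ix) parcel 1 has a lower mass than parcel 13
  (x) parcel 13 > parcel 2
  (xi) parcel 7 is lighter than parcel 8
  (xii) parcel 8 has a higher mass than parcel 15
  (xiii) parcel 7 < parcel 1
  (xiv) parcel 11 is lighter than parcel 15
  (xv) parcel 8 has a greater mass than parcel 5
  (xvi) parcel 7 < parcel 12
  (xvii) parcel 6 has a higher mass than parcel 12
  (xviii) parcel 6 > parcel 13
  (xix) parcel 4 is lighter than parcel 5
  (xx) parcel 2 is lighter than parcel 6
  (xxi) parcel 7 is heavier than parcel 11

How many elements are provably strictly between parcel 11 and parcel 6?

Chaining upward from parcel 11 reaches: parcel 7, parcel 1, parcel 2, parcel 12, parcel 5, parcel 13, parcel 15, parcel 8.
Chaining downward from parcel 6 reaches: parcel 4, parcel 7, parcel 1, parcel 2, parcel 12, parcel 13.
Strictly between parcel 11 and parcel 6 are those in both lists: parcel 7, parcel 1, parcel 2, parcel 12, parcel 13 — 5 elements.

5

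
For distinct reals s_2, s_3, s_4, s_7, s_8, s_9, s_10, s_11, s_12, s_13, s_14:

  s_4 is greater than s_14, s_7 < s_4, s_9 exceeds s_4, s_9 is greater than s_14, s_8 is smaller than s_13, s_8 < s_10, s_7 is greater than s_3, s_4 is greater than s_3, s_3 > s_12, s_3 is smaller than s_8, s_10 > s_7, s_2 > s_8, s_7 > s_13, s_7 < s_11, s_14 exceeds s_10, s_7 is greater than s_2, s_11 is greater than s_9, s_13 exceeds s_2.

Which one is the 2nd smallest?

s_3

Piecing the relations together gives one ordering: s_12 < s_3 < s_8 < s_2 < s_13 < s_7 < s_10 < s_14 < s_4 < s_9 < s_11.
Counting 2 from the smallest end gives s_3.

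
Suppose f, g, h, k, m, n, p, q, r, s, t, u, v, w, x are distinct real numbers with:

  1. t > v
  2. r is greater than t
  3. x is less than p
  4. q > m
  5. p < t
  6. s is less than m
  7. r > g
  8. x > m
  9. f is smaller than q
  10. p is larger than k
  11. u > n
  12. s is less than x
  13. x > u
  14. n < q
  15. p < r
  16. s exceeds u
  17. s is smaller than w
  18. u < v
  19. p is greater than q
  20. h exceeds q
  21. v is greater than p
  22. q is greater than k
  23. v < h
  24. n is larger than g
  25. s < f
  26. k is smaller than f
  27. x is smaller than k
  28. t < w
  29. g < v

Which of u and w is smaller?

u

Link the given pairs in sequence: u < s; s < m; m < x; x < k; k < f; f < q; q < p; p < v; v < t; t < w.
Together: u < s < m < x < k < f < q < p < v < t < w.
So u < w; u is the smaller of the two.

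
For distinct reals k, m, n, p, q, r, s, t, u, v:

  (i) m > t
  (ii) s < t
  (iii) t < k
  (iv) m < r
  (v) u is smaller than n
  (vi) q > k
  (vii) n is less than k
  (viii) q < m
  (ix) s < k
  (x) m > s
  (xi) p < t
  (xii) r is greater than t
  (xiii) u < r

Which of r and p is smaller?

Chaining the given relations: p < t < k < q < m < r.
So p < r; p is the smaller of the two.

p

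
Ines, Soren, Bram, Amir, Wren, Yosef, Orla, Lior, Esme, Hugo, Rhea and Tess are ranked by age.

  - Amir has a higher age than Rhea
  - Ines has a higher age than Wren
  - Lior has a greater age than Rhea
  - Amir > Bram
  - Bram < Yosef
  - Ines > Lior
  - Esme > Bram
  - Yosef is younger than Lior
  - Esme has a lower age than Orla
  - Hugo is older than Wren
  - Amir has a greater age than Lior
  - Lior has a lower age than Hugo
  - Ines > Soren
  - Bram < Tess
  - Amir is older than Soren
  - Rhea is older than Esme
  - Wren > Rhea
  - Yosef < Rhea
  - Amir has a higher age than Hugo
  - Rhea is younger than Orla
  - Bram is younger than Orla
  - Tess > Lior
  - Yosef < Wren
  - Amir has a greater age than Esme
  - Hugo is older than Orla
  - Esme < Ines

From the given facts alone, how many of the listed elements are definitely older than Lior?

Directly above Lior: Tess, Hugo, Amir, Ines.
No other element is forced above Lior by the given relations, so the count is 4.

4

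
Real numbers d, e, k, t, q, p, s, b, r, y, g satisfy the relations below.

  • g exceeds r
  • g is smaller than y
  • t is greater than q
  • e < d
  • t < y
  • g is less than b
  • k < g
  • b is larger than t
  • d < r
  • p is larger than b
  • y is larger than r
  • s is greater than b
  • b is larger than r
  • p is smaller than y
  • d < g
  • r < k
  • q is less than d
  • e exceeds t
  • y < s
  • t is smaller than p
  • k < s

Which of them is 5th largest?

g

Piecing the relations together gives one ordering: q < t < e < d < r < k < g < b < p < y < s.
Counting 5 from the largest end gives g.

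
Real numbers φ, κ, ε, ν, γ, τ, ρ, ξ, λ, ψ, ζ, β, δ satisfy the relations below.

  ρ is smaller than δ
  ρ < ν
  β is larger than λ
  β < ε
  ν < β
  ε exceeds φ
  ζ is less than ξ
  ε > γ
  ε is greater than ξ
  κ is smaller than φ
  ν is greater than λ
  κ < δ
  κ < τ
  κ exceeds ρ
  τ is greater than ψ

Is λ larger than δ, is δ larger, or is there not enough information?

undetermined

Following every chain through λ: above λ we get ν, β, ε.
δ is not reached, and no chain runs the other way from δ to λ.
So the given relations leave the order of λ and δ undetermined.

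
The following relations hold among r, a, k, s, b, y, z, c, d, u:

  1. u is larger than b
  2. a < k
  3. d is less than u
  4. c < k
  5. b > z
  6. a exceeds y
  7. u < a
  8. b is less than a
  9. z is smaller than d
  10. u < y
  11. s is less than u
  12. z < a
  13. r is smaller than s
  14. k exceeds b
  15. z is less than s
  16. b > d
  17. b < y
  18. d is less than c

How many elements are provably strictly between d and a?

3

Chaining upward from d reaches: b, u, y, c, k.
Chaining downward from a reaches: r, z, b, s, u, y.
Strictly between d and a are those in both lists: b, u, y — 3 elements.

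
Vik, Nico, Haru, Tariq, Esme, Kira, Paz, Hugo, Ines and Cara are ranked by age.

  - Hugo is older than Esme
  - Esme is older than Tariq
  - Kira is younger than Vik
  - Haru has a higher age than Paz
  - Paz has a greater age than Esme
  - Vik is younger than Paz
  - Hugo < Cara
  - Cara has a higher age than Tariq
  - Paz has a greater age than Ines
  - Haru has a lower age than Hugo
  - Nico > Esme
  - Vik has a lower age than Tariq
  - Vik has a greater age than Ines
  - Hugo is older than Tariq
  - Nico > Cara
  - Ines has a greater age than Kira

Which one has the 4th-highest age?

Chaining the given pairs: Kira < Ines < Vik < Tariq < Esme < Paz < Haru < Hugo < Cara < Nico.
The 4th largest is Haru.

Haru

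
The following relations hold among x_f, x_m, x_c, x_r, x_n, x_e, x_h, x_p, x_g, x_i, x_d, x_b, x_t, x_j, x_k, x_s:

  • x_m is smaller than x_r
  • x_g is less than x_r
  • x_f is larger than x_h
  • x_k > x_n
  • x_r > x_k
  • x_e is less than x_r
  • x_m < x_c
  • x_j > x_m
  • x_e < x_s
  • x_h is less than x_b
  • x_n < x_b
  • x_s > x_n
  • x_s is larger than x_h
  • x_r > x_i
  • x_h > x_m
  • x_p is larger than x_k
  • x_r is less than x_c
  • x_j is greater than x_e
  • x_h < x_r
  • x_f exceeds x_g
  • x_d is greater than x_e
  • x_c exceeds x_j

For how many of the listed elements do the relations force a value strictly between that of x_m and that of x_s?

1

The relations place x_m below x_s. An element lies strictly between them when it is forced above x_m and also forced below x_s.
Above x_m: {x_h, x_f, x_j, x_r, x_b, x_c}. Below x_s: {x_h, x_e, x_n}.
Intersection: {x_h} — 1.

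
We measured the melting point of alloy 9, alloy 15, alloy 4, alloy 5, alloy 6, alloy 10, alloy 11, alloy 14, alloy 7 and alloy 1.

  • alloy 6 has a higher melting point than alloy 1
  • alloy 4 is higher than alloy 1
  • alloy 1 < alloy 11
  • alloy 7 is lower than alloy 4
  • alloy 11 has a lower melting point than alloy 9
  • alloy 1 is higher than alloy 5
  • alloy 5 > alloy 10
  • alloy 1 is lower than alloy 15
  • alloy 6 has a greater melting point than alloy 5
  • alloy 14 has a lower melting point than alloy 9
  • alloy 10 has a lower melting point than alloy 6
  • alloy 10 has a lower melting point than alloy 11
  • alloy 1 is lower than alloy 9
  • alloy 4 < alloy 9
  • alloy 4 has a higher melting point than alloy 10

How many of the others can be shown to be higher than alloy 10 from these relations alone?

The elements the relations force above alloy 10 are alloy 5, alloy 1, alloy 4, alloy 11, alloy 15, alloy 6, alloy 9 — no chain reaches any other.
That is 7.

7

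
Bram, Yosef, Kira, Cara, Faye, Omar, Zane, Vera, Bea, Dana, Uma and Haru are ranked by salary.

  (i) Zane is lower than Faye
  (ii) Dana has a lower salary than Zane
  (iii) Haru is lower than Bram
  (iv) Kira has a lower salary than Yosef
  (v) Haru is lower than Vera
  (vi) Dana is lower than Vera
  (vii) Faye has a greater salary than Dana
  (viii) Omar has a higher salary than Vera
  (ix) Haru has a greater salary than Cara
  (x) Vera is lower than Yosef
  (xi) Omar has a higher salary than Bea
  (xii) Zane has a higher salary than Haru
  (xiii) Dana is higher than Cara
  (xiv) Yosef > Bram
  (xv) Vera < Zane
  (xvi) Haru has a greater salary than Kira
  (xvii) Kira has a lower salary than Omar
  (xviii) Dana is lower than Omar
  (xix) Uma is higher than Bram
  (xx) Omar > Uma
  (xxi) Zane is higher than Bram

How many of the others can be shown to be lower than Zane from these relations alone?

From Zane the given relations immediately reach Haru, Dana, Bram, Vera.
From those, Kira, Cara — 6 in total.
Nothing else is reachable below Zane; 6 in all.

6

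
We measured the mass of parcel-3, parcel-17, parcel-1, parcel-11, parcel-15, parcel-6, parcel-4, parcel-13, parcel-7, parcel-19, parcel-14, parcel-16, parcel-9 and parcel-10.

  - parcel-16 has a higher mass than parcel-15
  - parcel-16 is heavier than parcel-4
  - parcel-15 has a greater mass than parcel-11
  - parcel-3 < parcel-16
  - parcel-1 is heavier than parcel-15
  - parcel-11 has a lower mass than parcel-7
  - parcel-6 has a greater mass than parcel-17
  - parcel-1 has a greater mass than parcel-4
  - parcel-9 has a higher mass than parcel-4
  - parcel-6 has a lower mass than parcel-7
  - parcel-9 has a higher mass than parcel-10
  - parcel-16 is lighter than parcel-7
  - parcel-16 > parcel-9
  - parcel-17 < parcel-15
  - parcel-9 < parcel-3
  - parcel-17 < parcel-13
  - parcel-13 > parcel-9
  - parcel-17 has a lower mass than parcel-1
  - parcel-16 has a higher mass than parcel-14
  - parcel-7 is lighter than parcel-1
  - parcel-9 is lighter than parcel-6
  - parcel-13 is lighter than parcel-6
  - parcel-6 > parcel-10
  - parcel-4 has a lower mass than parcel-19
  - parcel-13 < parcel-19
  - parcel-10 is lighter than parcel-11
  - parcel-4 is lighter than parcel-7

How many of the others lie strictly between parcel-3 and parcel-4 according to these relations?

Chaining upward from parcel-4 reaches: parcel-9, parcel-13, parcel-16, parcel-6, parcel-7, parcel-1, parcel-19.
Chaining downward from parcel-3 reaches: parcel-10, parcel-9.
Strictly between parcel-4 and parcel-3 are those in both lists: parcel-9 — 1 element.

1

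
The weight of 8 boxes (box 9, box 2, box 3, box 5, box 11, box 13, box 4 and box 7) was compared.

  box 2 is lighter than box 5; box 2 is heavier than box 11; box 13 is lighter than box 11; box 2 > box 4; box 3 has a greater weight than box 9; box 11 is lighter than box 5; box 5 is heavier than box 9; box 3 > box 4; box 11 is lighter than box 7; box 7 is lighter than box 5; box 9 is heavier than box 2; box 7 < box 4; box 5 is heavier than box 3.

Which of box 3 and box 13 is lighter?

box 13

Chaining the given relations: box 13 < box 11 < box 7 < box 4 < box 2 < box 9 < box 3.
So box 13 < box 3; box 13 is the lighter of the two.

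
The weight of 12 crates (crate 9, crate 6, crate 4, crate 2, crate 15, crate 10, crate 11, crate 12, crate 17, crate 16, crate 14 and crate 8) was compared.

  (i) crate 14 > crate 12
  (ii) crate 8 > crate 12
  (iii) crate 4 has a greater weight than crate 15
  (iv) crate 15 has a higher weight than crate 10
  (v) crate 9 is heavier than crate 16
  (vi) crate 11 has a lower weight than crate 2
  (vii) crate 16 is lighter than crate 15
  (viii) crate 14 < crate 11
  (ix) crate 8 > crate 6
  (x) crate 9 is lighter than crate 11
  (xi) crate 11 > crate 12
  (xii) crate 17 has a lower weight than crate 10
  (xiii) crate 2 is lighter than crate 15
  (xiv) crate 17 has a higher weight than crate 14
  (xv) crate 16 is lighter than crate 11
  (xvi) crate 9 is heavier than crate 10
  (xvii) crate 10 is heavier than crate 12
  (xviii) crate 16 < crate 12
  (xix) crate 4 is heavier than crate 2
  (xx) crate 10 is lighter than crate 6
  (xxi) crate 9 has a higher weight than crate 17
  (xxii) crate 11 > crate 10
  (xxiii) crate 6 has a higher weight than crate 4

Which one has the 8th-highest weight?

Piecing the relations together gives one ordering: crate 16 < crate 12 < crate 14 < crate 17 < crate 10 < crate 9 < crate 11 < crate 2 < crate 15 < crate 4 < crate 6 < crate 8.
Counting 8 from the largest end gives crate 10.

crate 10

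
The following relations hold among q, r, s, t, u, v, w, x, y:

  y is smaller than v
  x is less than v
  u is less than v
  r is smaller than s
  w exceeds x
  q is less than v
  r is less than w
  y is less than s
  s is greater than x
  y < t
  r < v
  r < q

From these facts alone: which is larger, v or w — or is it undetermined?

Following every chain through w: below w we get x, r.
v is not reached, and no chain runs the other way from v to w.
So the given relations leave the order of w and v undetermined.

undetermined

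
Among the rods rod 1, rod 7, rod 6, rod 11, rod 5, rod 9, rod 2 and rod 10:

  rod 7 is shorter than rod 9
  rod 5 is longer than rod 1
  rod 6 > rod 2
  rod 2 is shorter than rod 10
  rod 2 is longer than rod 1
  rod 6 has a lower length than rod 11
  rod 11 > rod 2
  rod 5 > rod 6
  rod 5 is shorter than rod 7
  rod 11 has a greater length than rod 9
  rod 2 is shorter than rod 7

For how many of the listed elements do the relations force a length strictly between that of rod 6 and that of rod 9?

2

Chaining upward from rod 6 reaches: rod 5, rod 7, rod 11.
Chaining downward from rod 9 reaches: rod 1, rod 2, rod 5, rod 7.
Strictly between rod 6 and rod 9 are those in both lists: rod 5, rod 7 — 2 elements.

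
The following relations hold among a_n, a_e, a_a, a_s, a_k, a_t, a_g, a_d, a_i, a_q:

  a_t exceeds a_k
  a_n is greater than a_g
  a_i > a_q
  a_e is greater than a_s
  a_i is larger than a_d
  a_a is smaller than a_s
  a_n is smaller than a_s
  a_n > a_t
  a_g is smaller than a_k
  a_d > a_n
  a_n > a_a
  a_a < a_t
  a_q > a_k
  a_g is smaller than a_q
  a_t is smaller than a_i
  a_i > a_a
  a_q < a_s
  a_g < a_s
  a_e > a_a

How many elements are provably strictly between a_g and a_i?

Chaining upward from a_g reaches: a_k, a_t, a_n, a_q, a_s, a_d, a_e.
Chaining downward from a_i reaches: a_a, a_k, a_t, a_n, a_q, a_d.
Strictly between a_g and a_i are those in both lists: a_k, a_t, a_n, a_q, a_d — 5 elements.

5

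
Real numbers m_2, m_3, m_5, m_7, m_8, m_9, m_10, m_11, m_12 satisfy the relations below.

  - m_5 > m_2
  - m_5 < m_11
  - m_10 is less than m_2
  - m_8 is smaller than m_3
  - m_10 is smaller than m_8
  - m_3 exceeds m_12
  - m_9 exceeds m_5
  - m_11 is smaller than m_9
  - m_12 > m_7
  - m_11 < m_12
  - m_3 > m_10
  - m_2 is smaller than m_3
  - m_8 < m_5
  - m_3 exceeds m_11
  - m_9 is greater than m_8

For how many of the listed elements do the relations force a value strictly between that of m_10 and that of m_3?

5

The relations place m_10 below m_3. An element lies strictly between them when it is forced above m_10 and also forced below m_3.
Above m_10: {m_2, m_8, m_5, m_11, m_12, m_9}. Below m_3: {m_2, m_8, m_7, m_5, m_11, m_12}.
Intersection: {m_2, m_8, m_5, m_11, m_12} — 5.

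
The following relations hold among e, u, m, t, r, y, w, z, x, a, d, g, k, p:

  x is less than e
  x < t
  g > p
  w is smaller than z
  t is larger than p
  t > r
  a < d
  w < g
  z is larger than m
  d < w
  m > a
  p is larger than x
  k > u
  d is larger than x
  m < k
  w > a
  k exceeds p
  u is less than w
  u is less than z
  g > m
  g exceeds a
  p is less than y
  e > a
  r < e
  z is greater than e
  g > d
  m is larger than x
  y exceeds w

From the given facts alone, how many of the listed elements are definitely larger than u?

5

From u the given relations immediately reach w, k, z.
From those, g, y — 5 in total.
No other element is forced above u by the given relations, so the count is 5.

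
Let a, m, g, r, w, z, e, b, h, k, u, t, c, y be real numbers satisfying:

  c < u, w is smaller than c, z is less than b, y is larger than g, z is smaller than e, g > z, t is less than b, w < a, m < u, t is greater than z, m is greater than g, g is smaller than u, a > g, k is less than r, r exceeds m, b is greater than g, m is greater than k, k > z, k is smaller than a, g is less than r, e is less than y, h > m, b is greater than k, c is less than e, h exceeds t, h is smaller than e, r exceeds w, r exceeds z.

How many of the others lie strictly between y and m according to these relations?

2

Chaining upward from m reaches: h, e, r, u.
Chaining downward from y reaches: w, z, k, t, g, c, h, e.
Strictly between m and y are those in both lists: h, e — 2 elements.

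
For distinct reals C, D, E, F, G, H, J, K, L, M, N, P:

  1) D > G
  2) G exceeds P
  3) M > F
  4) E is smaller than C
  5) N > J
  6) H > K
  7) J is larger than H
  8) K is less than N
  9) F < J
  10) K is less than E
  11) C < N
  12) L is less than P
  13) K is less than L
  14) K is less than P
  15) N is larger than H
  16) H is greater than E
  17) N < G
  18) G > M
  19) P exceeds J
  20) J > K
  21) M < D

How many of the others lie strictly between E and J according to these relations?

Chaining upward from E reaches: C, H, N, P, G, D.
Chaining downward from J reaches: F, K, H.
Strictly between E and J are those in both lists: H — 1 element.

1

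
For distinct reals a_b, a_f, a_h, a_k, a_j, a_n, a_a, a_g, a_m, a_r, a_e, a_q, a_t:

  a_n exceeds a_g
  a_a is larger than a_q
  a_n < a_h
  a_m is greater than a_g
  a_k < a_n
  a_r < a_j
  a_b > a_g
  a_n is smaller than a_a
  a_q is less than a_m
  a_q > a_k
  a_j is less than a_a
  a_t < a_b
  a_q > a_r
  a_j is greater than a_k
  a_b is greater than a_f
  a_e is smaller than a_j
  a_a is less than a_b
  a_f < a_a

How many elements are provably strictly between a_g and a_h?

1

Chaining upward from a_g reaches: a_n, a_m, a_a, a_b.
Chaining downward from a_h reaches: a_k, a_n.
Strictly between a_g and a_h are those in both lists: a_n — 1 element.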